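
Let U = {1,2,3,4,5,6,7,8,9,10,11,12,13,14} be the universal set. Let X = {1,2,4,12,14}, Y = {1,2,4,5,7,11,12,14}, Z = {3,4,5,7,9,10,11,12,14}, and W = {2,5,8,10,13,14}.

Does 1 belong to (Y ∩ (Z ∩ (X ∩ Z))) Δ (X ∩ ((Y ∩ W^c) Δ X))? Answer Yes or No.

No

1 ∈ X and 1 ∉ Z, so 1 ∉ X ∩ Z
1 ∉ Z and 1 ∉ (X ∩ Z), so 1 ∉ Z ∩ (X ∩ Z)
1 ∈ Y and 1 ∉ (Z ∩ (X ∩ Z)), so 1 ∉ Y ∩ (Z ∩ (X ∩ Z))
1 ∉ W, so 1 ∈ W^c
1 ∈ Y and 1 ∈ W^c, so 1 ∈ Y ∩ W^c
1 ∈ (Y ∩ W^c) and 1 ∈ X, so 1 ∉ (Y ∩ W^c) Δ X
1 ∈ X and 1 ∉ ((Y ∩ W^c) Δ X), so 1 ∉ X ∩ ((Y ∩ W^c) Δ X)
1 ∉ (Y ∩ (Z ∩ (X ∩ Z))) and 1 ∉ (X ∩ ((Y ∩ W^c) Δ X)), so 1 ∉ (Y ∩ (Z ∩ (X ∩ Z))) Δ (X ∩ ((Y ∩ W^c) Δ X))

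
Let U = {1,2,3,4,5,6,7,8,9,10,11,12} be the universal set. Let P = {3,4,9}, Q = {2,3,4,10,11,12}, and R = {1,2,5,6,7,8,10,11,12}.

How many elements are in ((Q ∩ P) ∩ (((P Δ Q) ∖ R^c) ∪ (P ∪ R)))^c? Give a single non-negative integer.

10

Q ∩ P = {3,4}
P Δ Q = {2,9,10,11,12}
R^c = {3,4,9}
(P Δ Q) ∖ R^c = {2,10,11,12}
P ∪ R = {1,2,3,4,5,6,7,8,9,10,11,12}
((P Δ Q) ∖ R^c) ∪ (P ∪ R) = {1,2,3,4,5,6,7,8,9,10,11,12}
(Q ∩ P) ∩ (((P Δ Q) ∖ R^c) ∪ (P ∪ R)) = {3,4}
((Q ∩ P) ∩ (((P Δ Q) ∖ R^c) ∪ (P ∪ R)))^c = {1,2,5,6,7,8,9,10,11,12}
|((Q ∩ P) ∩ (((P Δ Q) ∖ R^c) ∪ (P ∪ R)))^c| = 10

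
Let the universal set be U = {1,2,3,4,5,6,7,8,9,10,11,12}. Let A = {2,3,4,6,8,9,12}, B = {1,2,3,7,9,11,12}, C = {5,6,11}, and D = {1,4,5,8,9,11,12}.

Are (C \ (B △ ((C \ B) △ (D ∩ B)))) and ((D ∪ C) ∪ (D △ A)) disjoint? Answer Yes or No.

C \ B = {5,6}
D ∩ B = {1,9,11,12}
(C \ B) △ (D ∩ B) = {1,5,6,9,11,12}
B △ ((C \ B) △ (D ∩ B)) = {2,3,5,6,7}
C \ (B △ ((C \ B) △ (D ∩ B))) = {11}
D ∪ C = {1,4,5,6,8,9,11,12}
D △ A = {1,2,3,5,6,11}
(D ∪ C) ∪ (D △ A) = {1,2,3,4,5,6,8,9,11,12}
11 lies in both, so they are not disjoint.

No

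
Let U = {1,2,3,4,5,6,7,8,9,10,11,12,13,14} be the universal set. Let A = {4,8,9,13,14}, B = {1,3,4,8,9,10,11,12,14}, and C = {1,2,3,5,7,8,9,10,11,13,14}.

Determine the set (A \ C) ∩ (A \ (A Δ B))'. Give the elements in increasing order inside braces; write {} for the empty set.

{}

A \ C = {4}
A Δ B = {1,3,10,11,12,13}
A \ (A Δ B) = {4,8,9,14}
(A \ (A Δ B))' = {1,2,3,5,6,7,10,11,12,13}
(A \ C) ∩ (A \ (A Δ B))' = {}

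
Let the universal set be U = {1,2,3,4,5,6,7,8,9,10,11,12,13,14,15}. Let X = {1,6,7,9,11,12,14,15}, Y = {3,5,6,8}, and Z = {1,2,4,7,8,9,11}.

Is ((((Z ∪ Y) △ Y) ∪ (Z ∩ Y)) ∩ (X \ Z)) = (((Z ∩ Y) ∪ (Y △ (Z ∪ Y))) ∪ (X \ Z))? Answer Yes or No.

No

Z ∪ Y = {1,2,3,4,5,6,7,8,9,11}
(Z ∪ Y) △ Y = {1,2,4,7,9,11}
Z ∩ Y = {8}
((Z ∪ Y) △ Y) ∪ (Z ∩ Y) = {1,2,4,7,8,9,11}
X \ Z = {6,12,14,15}
(((Z ∪ Y) △ Y) ∪ (Z ∩ Y)) ∩ (X \ Z) = {}
Y △ (Z ∪ Y) = {1,2,4,7,9,11}
(Z ∩ Y) ∪ (Y △ (Z ∪ Y)) = {1,2,4,7,8,9,11}
((Z ∩ Y) ∪ (Y △ (Z ∪ Y))) ∪ (X \ Z) = {1,2,4,6,7,8,9,11,12,14,15}
1 ∈ ((Z ∩ Y) ∪ (Y △ (Z ∪ Y))) ∪ (X \ Z) but 1 ∉ (((Z ∪ Y) △ Y) ∪ (Z ∩ Y)) ∩ (X \ Z), so they differ.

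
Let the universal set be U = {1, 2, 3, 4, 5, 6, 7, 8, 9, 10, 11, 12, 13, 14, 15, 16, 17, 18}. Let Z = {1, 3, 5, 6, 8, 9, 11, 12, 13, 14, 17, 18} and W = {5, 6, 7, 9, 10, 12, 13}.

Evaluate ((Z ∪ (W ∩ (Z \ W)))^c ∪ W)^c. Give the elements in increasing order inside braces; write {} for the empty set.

{1, 3, 8, 11, 14, 17, 18}

Z \ W = {1, 3, 8, 11, 14, 17, 18}
W ∩ (Z \ W) = {}
Z ∪ (W ∩ (Z \ W)) = {1, 3, 5, 6, 8, 9, 11, 12, 13, 14, 17, 18}
(Z ∪ (W ∩ (Z \ W)))^c = {2, 4, 7, 10, 15, 16}
(Z ∪ (W ∩ (Z \ W)))^c ∪ W = {2, 4, 5, 6, 7, 9, 10, 12, 13, 15, 16}
((Z ∪ (W ∩ (Z \ W)))^c ∪ W)^c = {1, 3, 8, 11, 14, 17, 18}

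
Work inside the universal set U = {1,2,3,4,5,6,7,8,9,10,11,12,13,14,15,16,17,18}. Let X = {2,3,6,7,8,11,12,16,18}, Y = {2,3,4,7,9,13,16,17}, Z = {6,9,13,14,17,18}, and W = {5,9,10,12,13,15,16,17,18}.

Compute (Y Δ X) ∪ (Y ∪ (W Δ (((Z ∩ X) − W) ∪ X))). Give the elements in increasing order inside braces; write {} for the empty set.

Y Δ X = {4,6,8,9,11,12,13,17,18}
Z ∩ X = {6,18}
(Z ∩ X) − W = {6}
((Z ∩ X) − W) ∪ X = {2,3,6,7,8,11,12,16,18}
W Δ (((Z ∩ X) − W) ∪ X) = {2,3,5,6,7,8,9,10,11,13,15,17}
Y ∪ (W Δ (((Z ∩ X) − W) ∪ X)) = {2,3,4,5,6,7,8,9,10,11,13,15,16,17}
(Y Δ X) ∪ (Y ∪ (W Δ (((Z ∩ X) − W) ∪ X))) = {2,3,4,5,6,7,8,9,10,11,12,13,15,16,17,18}

{2,3,4,5,6,7,8,9,10,11,12,13,15,16,17,18}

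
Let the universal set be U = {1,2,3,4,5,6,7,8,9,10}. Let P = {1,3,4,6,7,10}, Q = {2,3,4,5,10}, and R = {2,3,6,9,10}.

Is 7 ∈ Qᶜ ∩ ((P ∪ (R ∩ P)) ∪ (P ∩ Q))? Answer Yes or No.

Yes

7 ∉ Q, so 7 ∈ Qᶜ
7 ∉ R and 7 ∈ P, so 7 ∉ R ∩ P
7 ∈ P and 7 ∉ (R ∩ P), so 7 ∈ P ∪ (R ∩ P)
7 ∈ P and 7 ∉ Q, so 7 ∉ P ∩ Q
7 ∈ (P ∪ (R ∩ P)) and 7 ∉ (P ∩ Q), so 7 ∈ (P ∪ (R ∩ P)) ∪ (P ∩ Q)
7 ∈ Qᶜ and 7 ∈ ((P ∪ (R ∩ P)) ∪ (P ∩ Q)), so 7 ∈ Qᶜ ∩ ((P ∪ (R ∩ P)) ∪ (P ∩ Q))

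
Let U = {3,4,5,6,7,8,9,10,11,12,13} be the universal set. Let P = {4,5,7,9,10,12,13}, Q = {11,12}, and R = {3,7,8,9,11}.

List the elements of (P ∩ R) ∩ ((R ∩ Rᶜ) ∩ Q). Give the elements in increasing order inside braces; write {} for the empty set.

{}

P ∩ R = {7,9}
Rᶜ = {4,5,6,10,12,13}
R ∩ Rᶜ = {}
(R ∩ Rᶜ) ∩ Q = {}
(P ∩ R) ∩ ((R ∩ Rᶜ) ∩ Q) = {}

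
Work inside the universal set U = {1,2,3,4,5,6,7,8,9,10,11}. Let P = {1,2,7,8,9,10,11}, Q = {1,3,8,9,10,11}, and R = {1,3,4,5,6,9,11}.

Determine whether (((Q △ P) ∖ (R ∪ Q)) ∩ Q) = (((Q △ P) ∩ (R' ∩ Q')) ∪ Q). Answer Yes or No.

Q △ P = {2,3,7}
R ∪ Q = {1,3,4,5,6,8,9,10,11}
(Q △ P) ∖ (R ∪ Q) = {2,7}
((Q △ P) ∖ (R ∪ Q)) ∩ Q = {}
R' = {2,7,8,10}
Q' = {2,4,5,6,7}
R' ∩ Q' = {2,7}
(Q △ P) ∩ (R' ∩ Q') = {2,7}
((Q △ P) ∩ (R' ∩ Q')) ∪ Q = {1,2,3,7,8,9,10,11}
1 ∈ ((Q △ P) ∩ (R' ∩ Q')) ∪ Q but 1 ∉ ((Q △ P) ∖ (R ∪ Q)) ∩ Q, so they differ.

No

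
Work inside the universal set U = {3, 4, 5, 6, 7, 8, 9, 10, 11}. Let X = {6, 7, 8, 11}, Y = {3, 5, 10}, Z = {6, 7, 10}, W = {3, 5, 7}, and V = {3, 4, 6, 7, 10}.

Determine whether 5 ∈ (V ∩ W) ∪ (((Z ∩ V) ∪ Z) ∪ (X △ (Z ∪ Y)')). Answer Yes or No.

No

5 ∉ V and 5 ∈ W, so 5 ∉ V ∩ W
5 ∉ Z and 5 ∉ V, so 5 ∉ Z ∩ V
5 ∉ (Z ∩ V) and 5 ∉ Z, so 5 ∉ (Z ∩ V) ∪ Z
5 ∉ Z and 5 ∈ Y, so 5 ∈ Z ∪ Y
5 ∉ (Z ∪ Y)' since 5 ∈ (Z ∪ Y)
5 ∉ X and 5 ∉ (Z ∪ Y)', so 5 ∉ X △ (Z ∪ Y)'
5 ∉ ((Z ∩ V) ∪ Z) and 5 ∉ (X △ (Z ∪ Y)'), so 5 ∉ ((Z ∩ V) ∪ Z) ∪ (X △ (Z ∪ Y)')
5 ∉ (V ∩ W) and 5 ∉ (((Z ∩ V) ∪ Z) ∪ (X △ (Z ∪ Y)')), so 5 ∉ (V ∩ W) ∪ (((Z ∩ V) ∪ Z) ∪ (X △ (Z ∪ Y)'))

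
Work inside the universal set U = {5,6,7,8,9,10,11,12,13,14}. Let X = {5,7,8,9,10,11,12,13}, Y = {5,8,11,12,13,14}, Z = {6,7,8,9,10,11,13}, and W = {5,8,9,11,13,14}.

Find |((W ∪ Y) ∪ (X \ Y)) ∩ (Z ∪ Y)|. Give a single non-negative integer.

9

W ∪ Y = {5,8,9,11,12,13,14}
X \ Y = {7,9,10}
(W ∪ Y) ∪ (X \ Y) = {5,7,8,9,10,11,12,13,14}
Z ∪ Y = {5,6,7,8,9,10,11,12,13,14}
((W ∪ Y) ∪ (X \ Y)) ∩ (Z ∪ Y) = {5,7,8,9,10,11,12,13,14}
|((W ∪ Y) ∪ (X \ Y)) ∩ (Z ∪ Y)| = 9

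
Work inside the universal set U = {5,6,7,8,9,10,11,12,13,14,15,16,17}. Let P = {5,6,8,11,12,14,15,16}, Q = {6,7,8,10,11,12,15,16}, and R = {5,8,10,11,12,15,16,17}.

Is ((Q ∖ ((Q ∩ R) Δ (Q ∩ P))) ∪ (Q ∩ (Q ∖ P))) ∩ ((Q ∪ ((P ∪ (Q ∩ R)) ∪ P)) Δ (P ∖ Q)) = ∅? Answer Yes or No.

No

Q ∩ R = {8,10,11,12,15,16}
Q ∩ P = {6,8,11,12,15,16}
(Q ∩ R) Δ (Q ∩ P) = {6,10}
Q ∖ ((Q ∩ R) Δ (Q ∩ P)) = {7,8,11,12,15,16}
Q ∖ P = {7,10}
Q ∩ (Q ∖ P) = {7,10}
(Q ∖ ((Q ∩ R) Δ (Q ∩ P))) ∪ (Q ∩ (Q ∖ P)) = {7,8,10,11,12,15,16}
P ∪ (Q ∩ R) = {5,6,8,10,11,12,14,15,16}
(P ∪ (Q ∩ R)) ∪ P = {5,6,8,10,11,12,14,15,16}
Q ∪ ((P ∪ (Q ∩ R)) ∪ P) = {5,6,7,8,10,11,12,14,15,16}
P ∖ Q = {5,14}
(Q ∪ ((P ∪ (Q ∩ R)) ∪ P)) Δ (P ∖ Q) = {6,7,8,10,11,12,15,16}
7 lies in both, so they are not disjoint.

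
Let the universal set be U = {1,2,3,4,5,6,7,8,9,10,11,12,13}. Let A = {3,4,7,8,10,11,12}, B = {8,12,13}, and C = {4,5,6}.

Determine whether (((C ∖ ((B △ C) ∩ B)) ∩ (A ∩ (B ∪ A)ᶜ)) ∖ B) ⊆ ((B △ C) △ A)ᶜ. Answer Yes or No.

Yes

B △ C = {4,5,6,8,12,13}
(B △ C) ∩ B = {8,12,13}
C ∖ ((B △ C) ∩ B) = {4,5,6}
B ∪ A = {3,4,7,8,10,11,12,13}
(B ∪ A)ᶜ = {1,2,5,6,9}
A ∩ (B ∪ A)ᶜ = {}
(C ∖ ((B △ C) ∩ B)) ∩ (A ∩ (B ∪ A)ᶜ) = {}
((C ∖ ((B △ C) ∩ B)) ∩ (A ∩ (B ∪ A)ᶜ)) ∖ B = {}
(B △ C) △ A = {3,5,6,7,10,11,13}
((B △ C) △ A)ᶜ = {1,2,4,8,9,12}
Every element of {} is in {1,2,4,8,9,12}, so ((C ∖ ((B △ C) ∩ B)) ∩ (A ∩ (B ∪ A)ᶜ)) ∖ B ⊆ ((B △ C) △ A)ᶜ.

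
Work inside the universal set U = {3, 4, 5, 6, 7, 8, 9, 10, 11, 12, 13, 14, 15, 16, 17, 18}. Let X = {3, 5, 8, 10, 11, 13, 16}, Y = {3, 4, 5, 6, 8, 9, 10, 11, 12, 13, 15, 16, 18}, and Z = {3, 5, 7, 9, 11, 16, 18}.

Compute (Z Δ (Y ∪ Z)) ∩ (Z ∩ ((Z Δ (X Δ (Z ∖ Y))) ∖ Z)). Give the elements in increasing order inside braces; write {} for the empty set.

Y ∪ Z = {3, 4, 5, 6, 7, 8, 9, 10, 11, 12, 13, 15, 16, 18}
Z Δ (Y ∪ Z) = {4, 6, 8, 10, 12, 13, 15}
Z ∖ Y = {7}
X Δ (Z ∖ Y) = {3, 5, 7, 8, 10, 11, 13, 16}
Z Δ (X Δ (Z ∖ Y)) = {8, 9, 10, 13, 18}
(Z Δ (X Δ (Z ∖ Y))) ∖ Z = {8, 10, 13}
Z ∩ ((Z Δ (X Δ (Z ∖ Y))) ∖ Z) = {}
(Z Δ (Y ∪ Z)) ∩ (Z ∩ ((Z Δ (X Δ (Z ∖ Y))) ∖ Z)) = {}

{}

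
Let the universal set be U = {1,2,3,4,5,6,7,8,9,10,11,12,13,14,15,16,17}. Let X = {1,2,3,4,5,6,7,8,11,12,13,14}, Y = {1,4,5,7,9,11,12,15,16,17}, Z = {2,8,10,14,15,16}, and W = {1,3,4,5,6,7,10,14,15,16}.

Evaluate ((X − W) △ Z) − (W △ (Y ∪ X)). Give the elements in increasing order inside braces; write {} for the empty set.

X − W = {2,8,11,12,13}
(X − W) △ Z = {10,11,12,13,14,15,16}
Y ∪ X = {1,2,3,4,5,6,7,8,9,11,12,13,14,15,16,17}
W △ (Y ∪ X) = {2,8,9,10,11,12,13,17}
((X − W) △ Z) − (W △ (Y ∪ X)) = {14,15,16}

{14,15,16}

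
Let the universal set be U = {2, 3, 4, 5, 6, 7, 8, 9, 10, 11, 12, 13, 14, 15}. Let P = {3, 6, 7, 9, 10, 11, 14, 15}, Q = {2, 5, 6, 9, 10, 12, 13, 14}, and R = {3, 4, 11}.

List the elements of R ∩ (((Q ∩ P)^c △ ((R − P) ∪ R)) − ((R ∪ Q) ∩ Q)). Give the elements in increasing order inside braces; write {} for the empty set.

Q ∩ P = {6, 9, 10, 14}
(Q ∩ P)^c = {2, 3, 4, 5, 7, 8, 11, 12, 13, 15}
R − P = {4}
(R − P) ∪ R = {3, 4, 11}
(Q ∩ P)^c △ ((R − P) ∪ R) = {2, 5, 7, 8, 12, 13, 15}
R ∪ Q = {2, 3, 4, 5, 6, 9, 10, 11, 12, 13, 14}
(R ∪ Q) ∩ Q = {2, 5, 6, 9, 10, 12, 13, 14}
((Q ∩ P)^c △ ((R − P) ∪ R)) − ((R ∪ Q) ∩ Q) = {7, 8, 15}
R ∩ (((Q ∩ P)^c △ ((R − P) ∪ R)) − ((R ∪ Q) ∩ Q)) = {}

{}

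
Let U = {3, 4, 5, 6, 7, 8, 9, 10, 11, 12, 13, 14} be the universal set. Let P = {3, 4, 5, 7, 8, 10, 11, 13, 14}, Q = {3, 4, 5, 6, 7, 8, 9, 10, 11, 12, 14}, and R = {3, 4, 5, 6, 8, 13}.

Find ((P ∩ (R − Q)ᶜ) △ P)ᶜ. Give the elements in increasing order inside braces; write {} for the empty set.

{3, 4, 5, 6, 7, 8, 9, 10, 11, 12, 14}

R − Q = {13}
(R − Q)ᶜ = {3, 4, 5, 6, 7, 8, 9, 10, 11, 12, 14}
P ∩ (R − Q)ᶜ = {3, 4, 5, 7, 8, 10, 11, 14}
(P ∩ (R − Q)ᶜ) △ P = {13}
((P ∩ (R − Q)ᶜ) △ P)ᶜ = {3, 4, 5, 6, 7, 8, 9, 10, 11, 12, 14}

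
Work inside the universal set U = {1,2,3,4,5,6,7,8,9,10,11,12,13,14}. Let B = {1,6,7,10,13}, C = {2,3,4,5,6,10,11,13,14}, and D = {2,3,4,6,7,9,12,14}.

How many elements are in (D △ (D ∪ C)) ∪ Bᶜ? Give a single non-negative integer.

D ∪ C = {2,3,4,5,6,7,9,10,11,12,13,14}
D △ (D ∪ C) = {5,10,11,13}
Bᶜ = {2,3,4,5,8,9,11,12,14}
(D △ (D ∪ C)) ∪ Bᶜ = {2,3,4,5,8,9,10,11,12,13,14}
|(D △ (D ∪ C)) ∪ Bᶜ| = 11

11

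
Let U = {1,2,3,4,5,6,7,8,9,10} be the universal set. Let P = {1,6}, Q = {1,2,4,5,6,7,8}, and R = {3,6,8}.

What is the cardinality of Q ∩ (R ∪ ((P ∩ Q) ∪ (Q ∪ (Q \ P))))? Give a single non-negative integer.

7

P ∩ Q = {1,6}
Q \ P = {2,4,5,7,8}
Q ∪ (Q \ P) = {1,2,4,5,6,7,8}
(P ∩ Q) ∪ (Q ∪ (Q \ P)) = {1,2,4,5,6,7,8}
R ∪ ((P ∩ Q) ∪ (Q ∪ (Q \ P))) = {1,2,3,4,5,6,7,8}
Q ∩ (R ∪ ((P ∩ Q) ∪ (Q ∪ (Q \ P)))) = {1,2,4,5,6,7,8}
|Q ∩ (R ∪ ((P ∩ Q) ∪ (Q ∪ (Q \ P))))| = 7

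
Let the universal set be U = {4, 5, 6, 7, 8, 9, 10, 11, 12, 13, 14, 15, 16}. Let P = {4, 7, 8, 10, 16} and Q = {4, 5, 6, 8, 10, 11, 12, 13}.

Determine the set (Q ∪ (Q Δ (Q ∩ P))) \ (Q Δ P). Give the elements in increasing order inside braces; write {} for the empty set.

{4, 8, 10}

Q ∩ P = {4, 8, 10}
Q Δ (Q ∩ P) = {5, 6, 11, 12, 13}
Q ∪ (Q Δ (Q ∩ P)) = {4, 5, 6, 8, 10, 11, 12, 13}
Q Δ P = {5, 6, 7, 11, 12, 13, 16}
(Q ∪ (Q Δ (Q ∩ P))) \ (Q Δ P) = {4, 8, 10}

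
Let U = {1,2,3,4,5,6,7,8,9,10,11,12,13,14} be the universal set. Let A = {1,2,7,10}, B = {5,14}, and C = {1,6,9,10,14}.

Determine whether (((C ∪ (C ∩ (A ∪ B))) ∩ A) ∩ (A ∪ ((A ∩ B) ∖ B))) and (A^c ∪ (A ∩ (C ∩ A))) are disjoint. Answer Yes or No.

A ∪ B = {1,2,5,7,10,14}
C ∩ (A ∪ B) = {1,10,14}
C ∪ (C ∩ (A ∪ B)) = {1,6,9,10,14}
(C ∪ (C ∩ (A ∪ B))) ∩ A = {1,10}
A ∩ B = {}
(A ∩ B) ∖ B = {}
A ∪ ((A ∩ B) ∖ B) = {1,2,7,10}
((C ∪ (C ∩ (A ∪ B))) ∩ A) ∩ (A ∪ ((A ∩ B) ∖ B)) = {1,10}
A^c = {3,4,5,6,8,9,11,12,13,14}
C ∩ A = {1,10}
A ∩ (C ∩ A) = {1,10}
A^c ∪ (A ∩ (C ∩ A)) = {1,3,4,5,6,8,9,10,11,12,13,14}
1 lies in both, so they are not disjoint.

No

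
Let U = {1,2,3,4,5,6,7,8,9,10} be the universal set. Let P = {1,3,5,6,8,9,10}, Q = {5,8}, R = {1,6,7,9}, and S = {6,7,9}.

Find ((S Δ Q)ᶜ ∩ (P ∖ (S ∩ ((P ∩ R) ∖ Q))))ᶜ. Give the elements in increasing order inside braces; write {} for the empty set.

{2,4,5,6,7,8,9}

S Δ Q = {5,6,7,8,9}
(S Δ Q)ᶜ = {1,2,3,4,10}
P ∩ R = {1,6,9}
(P ∩ R) ∖ Q = {1,6,9}
S ∩ ((P ∩ R) ∖ Q) = {6,9}
P ∖ (S ∩ ((P ∩ R) ∖ Q)) = {1,3,5,8,10}
(S Δ Q)ᶜ ∩ (P ∖ (S ∩ ((P ∩ R) ∖ Q))) = {1,3,10}
((S Δ Q)ᶜ ∩ (P ∖ (S ∩ ((P ∩ R) ∖ Q))))ᶜ = {2,4,5,6,7,8,9}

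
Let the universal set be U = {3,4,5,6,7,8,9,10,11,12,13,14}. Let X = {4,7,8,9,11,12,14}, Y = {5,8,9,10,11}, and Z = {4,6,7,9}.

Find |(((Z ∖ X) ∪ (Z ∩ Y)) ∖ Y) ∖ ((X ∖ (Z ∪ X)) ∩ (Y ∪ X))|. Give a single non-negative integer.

1

Z ∖ X = {6}
Z ∩ Y = {9}
(Z ∖ X) ∪ (Z ∩ Y) = {6,9}
((Z ∖ X) ∪ (Z ∩ Y)) ∖ Y = {6}
Z ∪ X = {4,6,7,8,9,11,12,14}
X ∖ (Z ∪ X) = {}
Y ∪ X = {4,5,7,8,9,10,11,12,14}
(X ∖ (Z ∪ X)) ∩ (Y ∪ X) = {}
(((Z ∖ X) ∪ (Z ∩ Y)) ∖ Y) ∖ ((X ∖ (Z ∪ X)) ∩ (Y ∪ X)) = {6}
|(((Z ∖ X) ∪ (Z ∩ Y)) ∖ Y) ∖ ((X ∖ (Z ∪ X)) ∩ (Y ∪ X))| = 1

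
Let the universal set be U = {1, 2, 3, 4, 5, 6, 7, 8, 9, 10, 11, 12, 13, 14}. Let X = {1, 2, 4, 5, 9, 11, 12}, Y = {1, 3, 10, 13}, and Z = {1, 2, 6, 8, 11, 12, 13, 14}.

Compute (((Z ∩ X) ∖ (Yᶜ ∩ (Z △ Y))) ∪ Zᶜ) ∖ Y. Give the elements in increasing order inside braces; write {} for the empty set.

{4, 5, 7, 9}

Z ∩ X = {1, 2, 11, 12}
Yᶜ = {2, 4, 5, 6, 7, 8, 9, 11, 12, 14}
Z △ Y = {2, 3, 6, 8, 10, 11, 12, 14}
Yᶜ ∩ (Z △ Y) = {2, 6, 8, 11, 12, 14}
(Z ∩ X) ∖ (Yᶜ ∩ (Z △ Y)) = {1}
Zᶜ = {3, 4, 5, 7, 9, 10}
((Z ∩ X) ∖ (Yᶜ ∩ (Z △ Y))) ∪ Zᶜ = {1, 3, 4, 5, 7, 9, 10}
(((Z ∩ X) ∖ (Yᶜ ∩ (Z △ Y))) ∪ Zᶜ) ∖ Y = {4, 5, 7, 9}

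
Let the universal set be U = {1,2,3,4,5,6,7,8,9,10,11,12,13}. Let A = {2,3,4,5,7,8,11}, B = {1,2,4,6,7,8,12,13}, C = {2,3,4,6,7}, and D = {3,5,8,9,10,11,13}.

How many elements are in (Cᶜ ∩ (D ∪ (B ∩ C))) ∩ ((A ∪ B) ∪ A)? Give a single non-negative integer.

Cᶜ = {1,5,8,9,10,11,12,13}
B ∩ C = {2,4,6,7}
D ∪ (B ∩ C) = {2,3,4,5,6,7,8,9,10,11,13}
Cᶜ ∩ (D ∪ (B ∩ C)) = {5,8,9,10,11,13}
A ∪ B = {1,2,3,4,5,6,7,8,11,12,13}
(A ∪ B) ∪ A = {1,2,3,4,5,6,7,8,11,12,13}
(Cᶜ ∩ (D ∪ (B ∩ C))) ∩ ((A ∪ B) ∪ A) = {5,8,11,13}
|(Cᶜ ∩ (D ∪ (B ∩ C))) ∩ ((A ∪ B) ∪ A)| = 4

4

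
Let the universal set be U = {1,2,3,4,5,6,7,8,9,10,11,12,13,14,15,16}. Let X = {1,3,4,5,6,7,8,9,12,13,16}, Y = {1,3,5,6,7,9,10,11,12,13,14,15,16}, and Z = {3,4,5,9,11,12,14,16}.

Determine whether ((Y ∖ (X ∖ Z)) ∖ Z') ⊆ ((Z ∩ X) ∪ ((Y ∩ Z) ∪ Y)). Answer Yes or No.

Yes

X ∖ Z = {1,6,7,8,13}
Y ∖ (X ∖ Z) = {3,5,9,10,11,12,14,15,16}
Z' = {1,2,6,7,8,10,13,15}
(Y ∖ (X ∖ Z)) ∖ Z' = {3,5,9,11,12,14,16}
Z ∩ X = {3,4,5,9,12,16}
Y ∩ Z = {3,5,9,11,12,14,16}
(Y ∩ Z) ∪ Y = {1,3,5,6,7,9,10,11,12,13,14,15,16}
(Z ∩ X) ∪ ((Y ∩ Z) ∪ Y) = {1,3,4,5,6,7,9,10,11,12,13,14,15,16}
Every element of {3,5,9,11,12,14,16} is in {1,3,4,5,6,7,9,10,11,12,13,14,15,16}, so (Y ∖ (X ∖ Z)) ∖ Z' ⊆ (Z ∩ X) ∪ ((Y ∩ Z) ∪ Y).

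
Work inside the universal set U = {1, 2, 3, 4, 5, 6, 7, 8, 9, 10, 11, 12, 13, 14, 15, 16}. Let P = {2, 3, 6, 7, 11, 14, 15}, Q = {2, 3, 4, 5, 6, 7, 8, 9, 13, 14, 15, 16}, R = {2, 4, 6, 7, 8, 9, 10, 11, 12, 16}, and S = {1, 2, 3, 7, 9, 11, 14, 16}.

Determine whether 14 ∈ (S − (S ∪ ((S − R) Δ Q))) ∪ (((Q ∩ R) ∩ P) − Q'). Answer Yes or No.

No

14 ∈ S and 14 ∉ R, so 14 ∈ S − R
14 ∈ (S − R) and 14 ∈ Q, so 14 ∉ (S − R) Δ Q
14 ∈ S and 14 ∉ ((S − R) Δ Q), so 14 ∈ S ∪ ((S − R) Δ Q)
14 ∈ S and 14 ∈ (S ∪ ((S − R) Δ Q)), so 14 ∉ S − (S ∪ ((S − R) Δ Q))
14 ∈ Q and 14 ∉ R, so 14 ∉ Q ∩ R
14 ∉ (Q ∩ R) and 14 ∈ P, so 14 ∉ (Q ∩ R) ∩ P
14 ∈ Q, so 14 ∉ Q'
14 ∉ ((Q ∩ R) ∩ P) and 14 ∉ Q', so 14 ∉ ((Q ∩ R) ∩ P) − Q'
14 ∉ (S − (S ∪ ((S − R) Δ Q))) and 14 ∉ (((Q ∩ R) ∩ P) − Q'), so 14 ∉ (S − (S ∪ ((S − R) Δ Q))) ∪ (((Q ∩ R) ∩ P) − Q')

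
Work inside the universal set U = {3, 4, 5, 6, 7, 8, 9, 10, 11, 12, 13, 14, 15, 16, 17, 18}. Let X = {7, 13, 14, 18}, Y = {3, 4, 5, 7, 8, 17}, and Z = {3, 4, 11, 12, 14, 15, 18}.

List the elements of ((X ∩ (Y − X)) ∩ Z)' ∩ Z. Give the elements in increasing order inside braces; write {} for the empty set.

{3, 4, 11, 12, 14, 15, 18}

Y − X = {3, 4, 5, 8, 17}
X ∩ (Y − X) = {}
(X ∩ (Y − X)) ∩ Z = {}
((X ∩ (Y − X)) ∩ Z)' = {3, 4, 5, 6, 7, 8, 9, 10, 11, 12, 13, 14, 15, 16, 17, 18}
((X ∩ (Y − X)) ∩ Z)' ∩ Z = {3, 4, 11, 12, 14, 15, 18}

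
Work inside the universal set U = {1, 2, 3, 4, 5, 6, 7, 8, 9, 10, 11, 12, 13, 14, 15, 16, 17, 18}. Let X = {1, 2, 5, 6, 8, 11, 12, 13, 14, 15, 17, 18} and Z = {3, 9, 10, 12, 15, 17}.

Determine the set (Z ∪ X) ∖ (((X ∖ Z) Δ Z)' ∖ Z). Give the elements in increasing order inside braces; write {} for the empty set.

Z ∪ X = {1, 2, 3, 5, 6, 8, 9, 10, 11, 12, 13, 14, 15, 17, 18}
X ∖ Z = {1, 2, 5, 6, 8, 11, 13, 14, 18}
(X ∖ Z) Δ Z = {1, 2, 3, 5, 6, 8, 9, 10, 11, 12, 13, 14, 15, 17, 18}
((X ∖ Z) Δ Z)' = {4, 7, 16}
((X ∖ Z) Δ Z)' ∖ Z = {4, 7, 16}
(Z ∪ X) ∖ (((X ∖ Z) Δ Z)' ∖ Z) = {1, 2, 3, 5, 6, 8, 9, 10, 11, 12, 13, 14, 15, 17, 18}

{1, 2, 3, 5, 6, 8, 9, 10, 11, 12, 13, 14, 15, 17, 18}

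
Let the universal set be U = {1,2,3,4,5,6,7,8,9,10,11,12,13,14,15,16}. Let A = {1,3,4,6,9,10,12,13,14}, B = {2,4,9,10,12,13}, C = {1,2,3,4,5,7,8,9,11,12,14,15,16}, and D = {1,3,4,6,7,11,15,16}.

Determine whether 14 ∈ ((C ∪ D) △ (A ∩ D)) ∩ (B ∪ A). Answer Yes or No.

14 ∈ C and 14 ∉ D, so 14 ∈ C ∪ D
14 ∈ A and 14 ∉ D, so 14 ∉ A ∩ D
14 ∈ (C ∪ D) and 14 ∉ (A ∩ D), so 14 ∈ (C ∪ D) △ (A ∩ D)
14 ∉ B and 14 ∈ A, so 14 ∈ B ∪ A
14 ∈ ((C ∪ D) △ (A ∩ D)) and 14 ∈ (B ∪ A), so 14 ∈ ((C ∪ D) △ (A ∩ D)) ∩ (B ∪ A)

Yes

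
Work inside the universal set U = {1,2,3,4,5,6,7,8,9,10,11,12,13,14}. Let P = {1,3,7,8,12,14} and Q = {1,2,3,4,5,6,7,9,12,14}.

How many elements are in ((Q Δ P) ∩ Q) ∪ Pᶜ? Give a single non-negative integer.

Q Δ P = {2,4,5,6,8,9}
(Q Δ P) ∩ Q = {2,4,5,6,9}
Pᶜ = {2,4,5,6,9,10,11,13}
((Q Δ P) ∩ Q) ∪ Pᶜ = {2,4,5,6,9,10,11,13}
|((Q Δ P) ∩ Q) ∪ Pᶜ| = 8

8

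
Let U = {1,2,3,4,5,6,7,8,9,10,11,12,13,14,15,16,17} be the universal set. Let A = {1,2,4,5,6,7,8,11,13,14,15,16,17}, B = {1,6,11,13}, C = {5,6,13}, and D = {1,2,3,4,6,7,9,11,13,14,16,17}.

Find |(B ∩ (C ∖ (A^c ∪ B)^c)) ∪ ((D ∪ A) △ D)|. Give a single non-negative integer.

5

A^c = {3,9,10,12}
A^c ∪ B = {1,3,6,9,10,11,12,13}
(A^c ∪ B)^c = {2,4,5,7,8,14,15,16,17}
C ∖ (A^c ∪ B)^c = {6,13}
B ∩ (C ∖ (A^c ∪ B)^c) = {6,13}
D ∪ A = {1,2,3,4,5,6,7,8,9,11,13,14,15,16,17}
(D ∪ A) △ D = {5,8,15}
(B ∩ (C ∖ (A^c ∪ B)^c)) ∪ ((D ∪ A) △ D) = {5,6,8,13,15}
|(B ∩ (C ∖ (A^c ∪ B)^c)) ∪ ((D ∪ A) △ D)| = 5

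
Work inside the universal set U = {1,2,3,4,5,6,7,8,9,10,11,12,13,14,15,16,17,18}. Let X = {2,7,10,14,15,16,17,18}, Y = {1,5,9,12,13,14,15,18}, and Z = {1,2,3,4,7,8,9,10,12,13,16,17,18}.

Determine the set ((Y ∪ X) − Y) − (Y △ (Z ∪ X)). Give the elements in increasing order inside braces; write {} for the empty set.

Y ∪ X = {1,2,5,7,9,10,12,13,14,15,16,17,18}
(Y ∪ X) − Y = {2,7,10,16,17}
Z ∪ X = {1,2,3,4,7,8,9,10,12,13,14,15,16,17,18}
Y △ (Z ∪ X) = {2,3,4,5,7,8,10,16,17}
((Y ∪ X) − Y) − (Y △ (Z ∪ X)) = {}

{}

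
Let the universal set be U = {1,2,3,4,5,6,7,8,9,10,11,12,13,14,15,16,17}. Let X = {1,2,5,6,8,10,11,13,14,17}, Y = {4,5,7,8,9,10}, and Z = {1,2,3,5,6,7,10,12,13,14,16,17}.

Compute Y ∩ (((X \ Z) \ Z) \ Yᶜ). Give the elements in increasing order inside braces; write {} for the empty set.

X \ Z = {8,11}
(X \ Z) \ Z = {8,11}
Yᶜ = {1,2,3,6,11,12,13,14,15,16,17}
((X \ Z) \ Z) \ Yᶜ = {8}
Y ∩ (((X \ Z) \ Z) \ Yᶜ) = {8}

{8}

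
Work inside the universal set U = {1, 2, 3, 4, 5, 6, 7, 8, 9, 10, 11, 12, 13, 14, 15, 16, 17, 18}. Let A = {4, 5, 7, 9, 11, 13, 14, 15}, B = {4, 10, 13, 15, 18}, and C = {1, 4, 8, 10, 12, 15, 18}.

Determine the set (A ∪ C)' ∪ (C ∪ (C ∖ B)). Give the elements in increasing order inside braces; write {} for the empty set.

{1, 2, 3, 4, 6, 8, 10, 12, 15, 16, 17, 18}

A ∪ C = {1, 4, 5, 7, 8, 9, 10, 11, 12, 13, 14, 15, 18}
(A ∪ C)' = {2, 3, 6, 16, 17}
C ∖ B = {1, 8, 12}
C ∪ (C ∖ B) = {1, 4, 8, 10, 12, 15, 18}
(A ∪ C)' ∪ (C ∪ (C ∖ B)) = {1, 2, 3, 4, 6, 8, 10, 12, 15, 16, 17, 18}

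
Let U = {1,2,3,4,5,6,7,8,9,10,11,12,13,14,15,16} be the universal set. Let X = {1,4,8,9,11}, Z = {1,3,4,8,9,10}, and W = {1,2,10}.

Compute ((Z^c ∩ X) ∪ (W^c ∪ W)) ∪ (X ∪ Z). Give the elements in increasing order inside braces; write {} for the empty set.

Z^c = {2,5,6,7,11,12,13,14,15,16}
Z^c ∩ X = {11}
W^c = {3,4,5,6,7,8,9,11,12,13,14,15,16}
W^c ∪ W = {1,2,3,4,5,6,7,8,9,10,11,12,13,14,15,16}
(Z^c ∩ X) ∪ (W^c ∪ W) = {1,2,3,4,5,6,7,8,9,10,11,12,13,14,15,16}
X ∪ Z = {1,3,4,8,9,10,11}
((Z^c ∩ X) ∪ (W^c ∪ W)) ∪ (X ∪ Z) = {1,2,3,4,5,6,7,8,9,10,11,12,13,14,15,16}

{1,2,3,4,5,6,7,8,9,10,11,12,13,14,15,16}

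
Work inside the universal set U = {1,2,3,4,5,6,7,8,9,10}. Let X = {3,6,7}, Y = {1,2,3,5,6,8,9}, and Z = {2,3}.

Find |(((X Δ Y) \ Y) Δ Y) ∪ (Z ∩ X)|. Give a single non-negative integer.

8

X Δ Y = {1,2,5,7,8,9}
(X Δ Y) \ Y = {7}
((X Δ Y) \ Y) Δ Y = {1,2,3,5,6,7,8,9}
Z ∩ X = {3}
(((X Δ Y) \ Y) Δ Y) ∪ (Z ∩ X) = {1,2,3,5,6,7,8,9}
|(((X Δ Y) \ Y) Δ Y) ∪ (Z ∩ X)| = 8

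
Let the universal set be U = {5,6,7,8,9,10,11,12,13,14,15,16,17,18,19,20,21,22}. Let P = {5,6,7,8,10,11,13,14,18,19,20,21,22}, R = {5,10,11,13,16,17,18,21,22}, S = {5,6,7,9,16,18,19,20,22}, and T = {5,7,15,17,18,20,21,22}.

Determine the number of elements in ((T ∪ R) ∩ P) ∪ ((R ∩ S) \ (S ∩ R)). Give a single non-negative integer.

T ∪ R = {5,7,10,11,13,15,16,17,18,20,21,22}
(T ∪ R) ∩ P = {5,7,10,11,13,18,20,21,22}
R ∩ S = {5,16,18,22}
S ∩ R = {5,16,18,22}
(R ∩ S) \ (S ∩ R) = {}
((T ∪ R) ∩ P) ∪ ((R ∩ S) \ (S ∩ R)) = {5,7,10,11,13,18,20,21,22}
|((T ∪ R) ∩ P) ∪ ((R ∩ S) \ (S ∩ R))| = 9

9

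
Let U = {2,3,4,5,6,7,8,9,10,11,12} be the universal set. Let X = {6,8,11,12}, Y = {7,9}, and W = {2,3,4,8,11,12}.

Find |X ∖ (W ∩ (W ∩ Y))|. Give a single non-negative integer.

W ∩ Y = {}
W ∩ (W ∩ Y) = {}
X ∖ (W ∩ (W ∩ Y)) = {6,8,11,12}
|X ∖ (W ∩ (W ∩ Y))| = 4

4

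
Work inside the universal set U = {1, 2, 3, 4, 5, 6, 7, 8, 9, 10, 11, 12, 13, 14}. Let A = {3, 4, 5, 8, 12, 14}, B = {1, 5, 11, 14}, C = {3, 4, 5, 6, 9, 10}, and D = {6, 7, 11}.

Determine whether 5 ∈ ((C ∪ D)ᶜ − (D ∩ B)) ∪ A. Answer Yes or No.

5 ∈ C and 5 ∉ D, so 5 ∈ C ∪ D
5 ∉ (C ∪ D)ᶜ since 5 ∈ (C ∪ D)
5 ∉ D and 5 ∈ B, so 5 ∉ D ∩ B
5 ∉ (C ∪ D)ᶜ and 5 ∉ (D ∩ B), so 5 ∉ (C ∪ D)ᶜ − (D ∩ B)
5 ∉ ((C ∪ D)ᶜ − (D ∩ B)) and 5 ∈ A, so 5 ∈ ((C ∪ D)ᶜ − (D ∩ B)) ∪ A

Yes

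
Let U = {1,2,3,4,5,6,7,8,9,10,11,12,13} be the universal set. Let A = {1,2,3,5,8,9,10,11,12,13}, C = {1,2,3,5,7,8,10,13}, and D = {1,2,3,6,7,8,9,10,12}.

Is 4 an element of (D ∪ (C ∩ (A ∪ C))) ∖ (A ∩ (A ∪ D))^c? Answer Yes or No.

No

4 ∉ A and 4 ∉ C, so 4 ∉ A ∪ C
4 ∉ C and 4 ∉ (A ∪ C), so 4 ∉ C ∩ (A ∪ C)
4 ∉ D and 4 ∉ (C ∩ (A ∪ C)), so 4 ∉ D ∪ (C ∩ (A ∪ C))
4 ∉ A and 4 ∉ D, so 4 ∉ A ∪ D
4 ∉ A and 4 ∉ (A ∪ D), so 4 ∉ A ∩ (A ∪ D)
4 ∈ (A ∩ (A ∪ D))^c since 4 ∉ (A ∩ (A ∪ D))
4 ∉ (D ∪ (C ∩ (A ∪ C))) and 4 ∈ (A ∩ (A ∪ D))^c, so 4 ∉ (D ∪ (C ∩ (A ∪ C))) ∖ (A ∩ (A ∪ D))^c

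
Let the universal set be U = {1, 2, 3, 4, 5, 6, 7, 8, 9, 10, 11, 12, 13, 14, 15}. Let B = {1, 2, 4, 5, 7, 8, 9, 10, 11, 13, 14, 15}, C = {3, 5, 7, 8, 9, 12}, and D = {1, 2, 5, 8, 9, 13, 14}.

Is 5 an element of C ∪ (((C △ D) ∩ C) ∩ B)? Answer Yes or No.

Yes

5 ∈ C and 5 ∈ D, so 5 ∉ C △ D
5 ∉ (C △ D) and 5 ∈ C, so 5 ∉ (C △ D) ∩ C
5 ∉ ((C △ D) ∩ C) and 5 ∈ B, so 5 ∉ ((C △ D) ∩ C) ∩ B
5 ∈ C and 5 ∉ (((C △ D) ∩ C) ∩ B), so 5 ∈ C ∪ (((C △ D) ∩ C) ∩ B)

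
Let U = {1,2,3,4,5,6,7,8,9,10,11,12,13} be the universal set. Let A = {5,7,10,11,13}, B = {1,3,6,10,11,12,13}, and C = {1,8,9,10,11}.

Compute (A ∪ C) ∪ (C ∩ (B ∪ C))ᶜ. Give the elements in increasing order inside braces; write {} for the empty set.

A ∪ C = {1,5,7,8,9,10,11,13}
B ∪ C = {1,3,6,8,9,10,11,12,13}
C ∩ (B ∪ C) = {1,8,9,10,11}
(C ∩ (B ∪ C))ᶜ = {2,3,4,5,6,7,12,13}
(A ∪ C) ∪ (C ∩ (B ∪ C))ᶜ = {1,2,3,4,5,6,7,8,9,10,11,12,13}

{1,2,3,4,5,6,7,8,9,10,11,12,13}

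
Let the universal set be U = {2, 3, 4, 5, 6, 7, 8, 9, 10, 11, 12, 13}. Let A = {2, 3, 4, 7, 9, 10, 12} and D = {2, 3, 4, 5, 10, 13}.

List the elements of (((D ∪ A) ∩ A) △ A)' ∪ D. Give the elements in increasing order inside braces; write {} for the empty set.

{2, 3, 4, 5, 6, 7, 8, 9, 10, 11, 12, 13}

D ∪ A = {2, 3, 4, 5, 7, 9, 10, 12, 13}
(D ∪ A) ∩ A = {2, 3, 4, 7, 9, 10, 12}
((D ∪ A) ∩ A) △ A = {}
(((D ∪ A) ∩ A) △ A)' = {2, 3, 4, 5, 6, 7, 8, 9, 10, 11, 12, 13}
(((D ∪ A) ∩ A) △ A)' ∪ D = {2, 3, 4, 5, 6, 7, 8, 9, 10, 11, 12, 13}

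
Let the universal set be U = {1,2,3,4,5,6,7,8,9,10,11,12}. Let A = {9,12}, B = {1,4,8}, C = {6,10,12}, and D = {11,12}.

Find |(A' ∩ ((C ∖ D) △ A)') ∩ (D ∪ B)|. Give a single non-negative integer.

4

A' = {1,2,3,4,5,6,7,8,10,11}
C ∖ D = {6,10}
(C ∖ D) △ A = {6,9,10,12}
((C ∖ D) △ A)' = {1,2,3,4,5,7,8,11}
A' ∩ ((C ∖ D) △ A)' = {1,2,3,4,5,7,8,11}
D ∪ B = {1,4,8,11,12}
(A' ∩ ((C ∖ D) △ A)') ∩ (D ∪ B) = {1,4,8,11}
|(A' ∩ ((C ∖ D) △ A)') ∩ (D ∪ B)| = 4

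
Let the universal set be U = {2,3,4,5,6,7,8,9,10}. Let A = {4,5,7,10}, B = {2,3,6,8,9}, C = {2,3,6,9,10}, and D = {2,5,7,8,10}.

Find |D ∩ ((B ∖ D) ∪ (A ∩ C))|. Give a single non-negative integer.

B ∖ D = {3,6,9}
A ∩ C = {10}
(B ∖ D) ∪ (A ∩ C) = {3,6,9,10}
D ∩ ((B ∖ D) ∪ (A ∩ C)) = {10}
|D ∩ ((B ∖ D) ∪ (A ∩ C))| = 1

1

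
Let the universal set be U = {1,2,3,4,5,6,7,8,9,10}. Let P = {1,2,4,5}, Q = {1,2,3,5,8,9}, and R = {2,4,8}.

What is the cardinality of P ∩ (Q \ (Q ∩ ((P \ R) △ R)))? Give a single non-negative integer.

P \ R = {1,5}
(P \ R) △ R = {1,2,4,5,8}
Q ∩ ((P \ R) △ R) = {1,2,5,8}
Q \ (Q ∩ ((P \ R) △ R)) = {3,9}
P ∩ (Q \ (Q ∩ ((P \ R) △ R))) = {}
|P ∩ (Q \ (Q ∩ ((P \ R) △ R)))| = 0

0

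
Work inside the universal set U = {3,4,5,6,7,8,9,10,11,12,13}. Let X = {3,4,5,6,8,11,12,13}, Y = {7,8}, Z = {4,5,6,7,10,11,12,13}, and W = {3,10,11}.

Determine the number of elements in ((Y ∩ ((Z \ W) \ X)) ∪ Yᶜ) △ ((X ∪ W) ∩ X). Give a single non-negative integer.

Z \ W = {4,5,6,7,12,13}
(Z \ W) \ X = {7}
Y ∩ ((Z \ W) \ X) = {7}
Yᶜ = {3,4,5,6,9,10,11,12,13}
(Y ∩ ((Z \ W) \ X)) ∪ Yᶜ = {3,4,5,6,7,9,10,11,12,13}
X ∪ W = {3,4,5,6,8,10,11,12,13}
(X ∪ W) ∩ X = {3,4,5,6,8,11,12,13}
((Y ∩ ((Z \ W) \ X)) ∪ Yᶜ) △ ((X ∪ W) ∩ X) = {7,8,9,10}
|((Y ∩ ((Z \ W) \ X)) ∪ Yᶜ) △ ((X ∪ W) ∩ X)| = 4

4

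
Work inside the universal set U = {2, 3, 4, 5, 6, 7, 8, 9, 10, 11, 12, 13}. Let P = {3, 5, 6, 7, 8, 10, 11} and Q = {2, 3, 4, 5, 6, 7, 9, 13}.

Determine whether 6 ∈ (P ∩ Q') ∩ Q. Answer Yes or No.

6 ∈ Q, so 6 ∉ Q'
6 ∈ P and 6 ∉ Q', so 6 ∉ P ∩ Q'
6 ∉ (P ∩ Q') and 6 ∈ Q, so 6 ∉ (P ∩ Q') ∩ Q

No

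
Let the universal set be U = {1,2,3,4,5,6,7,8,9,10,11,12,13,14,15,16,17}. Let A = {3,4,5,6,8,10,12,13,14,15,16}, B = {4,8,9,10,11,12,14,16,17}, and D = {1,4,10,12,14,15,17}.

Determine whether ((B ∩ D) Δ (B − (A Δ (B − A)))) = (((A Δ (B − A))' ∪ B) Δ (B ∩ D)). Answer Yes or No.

B ∩ D = {4,10,12,14,17}
B − A = {9,11,17}
A Δ (B − A) = {3,4,5,6,8,9,10,11,12,13,14,15,16,17}
B − (A Δ (B − A)) = {}
(B ∩ D) Δ (B − (A Δ (B − A))) = {4,10,12,14,17}
(A Δ (B − A))' = {1,2,7}
(A Δ (B − A))' ∪ B = {1,2,4,7,8,9,10,11,12,14,16,17}
((A Δ (B − A))' ∪ B) Δ (B ∩ D) = {1,2,7,8,9,11,16}
1 ∈ ((A Δ (B − A))' ∪ B) Δ (B ∩ D) but 1 ∉ (B ∩ D) Δ (B − (A Δ (B − A))), so they differ.

No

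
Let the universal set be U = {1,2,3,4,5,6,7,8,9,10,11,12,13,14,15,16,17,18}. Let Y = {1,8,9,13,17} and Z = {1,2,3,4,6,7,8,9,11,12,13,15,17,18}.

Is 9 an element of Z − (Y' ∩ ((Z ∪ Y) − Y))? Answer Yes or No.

Yes

9 ∈ Y, so 9 ∉ Y'
9 ∈ Z and 9 ∈ Y, so 9 ∈ Z ∪ Y
9 ∈ (Z ∪ Y) and 9 ∈ Y, so 9 ∉ (Z ∪ Y) − Y
9 ∉ Y' and 9 ∉ ((Z ∪ Y) − Y), so 9 ∉ Y' ∩ ((Z ∪ Y) − Y)
9 ∈ Z and 9 ∉ (Y' ∩ ((Z ∪ Y) − Y)), so 9 ∈ Z − (Y' ∩ ((Z ∪ Y) − Y))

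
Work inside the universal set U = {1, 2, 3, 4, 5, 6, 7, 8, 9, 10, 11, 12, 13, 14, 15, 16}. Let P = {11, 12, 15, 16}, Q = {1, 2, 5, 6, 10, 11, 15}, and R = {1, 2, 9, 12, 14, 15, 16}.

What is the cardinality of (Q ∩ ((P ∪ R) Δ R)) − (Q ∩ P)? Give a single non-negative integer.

0

P ∪ R = {1, 2, 9, 11, 12, 14, 15, 16}
(P ∪ R) Δ R = {11}
Q ∩ ((P ∪ R) Δ R) = {11}
Q ∩ P = {11, 15}
(Q ∩ ((P ∪ R) Δ R)) − (Q ∩ P) = {}
|(Q ∩ ((P ∪ R) Δ R)) − (Q ∩ P)| = 0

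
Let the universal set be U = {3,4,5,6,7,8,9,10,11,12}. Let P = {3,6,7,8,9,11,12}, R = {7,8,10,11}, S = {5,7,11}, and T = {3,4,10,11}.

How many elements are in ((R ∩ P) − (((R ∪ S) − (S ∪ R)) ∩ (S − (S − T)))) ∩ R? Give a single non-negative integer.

3

R ∩ P = {7,8,11}
R ∪ S = {5,7,8,10,11}
S ∪ R = {5,7,8,10,11}
(R ∪ S) − (S ∪ R) = {}
S − T = {5,7}
S − (S − T) = {11}
((R ∪ S) − (S ∪ R)) ∩ (S − (S − T)) = {}
(R ∩ P) − (((R ∪ S) − (S ∪ R)) ∩ (S − (S − T))) = {7,8,11}
((R ∩ P) − (((R ∪ S) − (S ∪ R)) ∩ (S − (S − T)))) ∩ R = {7,8,11}
|((R ∩ P) − (((R ∪ S) − (S ∪ R)) ∩ (S − (S − T)))) ∩ R| = 3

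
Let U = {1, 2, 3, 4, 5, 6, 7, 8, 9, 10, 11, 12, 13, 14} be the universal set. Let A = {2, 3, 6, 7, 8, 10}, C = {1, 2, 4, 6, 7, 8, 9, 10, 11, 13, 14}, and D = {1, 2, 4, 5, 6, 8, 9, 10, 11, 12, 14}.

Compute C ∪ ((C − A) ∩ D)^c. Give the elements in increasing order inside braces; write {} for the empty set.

C − A = {1, 4, 9, 11, 13, 14}
(C − A) ∩ D = {1, 4, 9, 11, 14}
((C − A) ∩ D)^c = {2, 3, 5, 6, 7, 8, 10, 12, 13}
C ∪ ((C − A) ∩ D)^c = {1, 2, 3, 4, 5, 6, 7, 8, 9, 10, 11, 12, 13, 14}

{1, 2, 3, 4, 5, 6, 7, 8, 9, 10, 11, 12, 13, 14}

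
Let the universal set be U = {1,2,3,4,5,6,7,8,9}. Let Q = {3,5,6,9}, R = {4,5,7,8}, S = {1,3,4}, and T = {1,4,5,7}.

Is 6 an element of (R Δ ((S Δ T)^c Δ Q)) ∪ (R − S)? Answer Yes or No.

6 ∉ S and 6 ∉ T, so 6 ∉ S Δ T
6 ∈ (S Δ T)^c since 6 ∉ (S Δ T)
6 ∈ (S Δ T)^c and 6 ∈ Q, so 6 ∉ (S Δ T)^c Δ Q
6 ∉ R and 6 ∉ ((S Δ T)^c Δ Q), so 6 ∉ R Δ ((S Δ T)^c Δ Q)
6 ∉ R and 6 ∉ S, so 6 ∉ R − S
6 ∉ (R Δ ((S Δ T)^c Δ Q)) and 6 ∉ (R − S), so 6 ∉ (R Δ ((S Δ T)^c Δ Q)) ∪ (R − S)

No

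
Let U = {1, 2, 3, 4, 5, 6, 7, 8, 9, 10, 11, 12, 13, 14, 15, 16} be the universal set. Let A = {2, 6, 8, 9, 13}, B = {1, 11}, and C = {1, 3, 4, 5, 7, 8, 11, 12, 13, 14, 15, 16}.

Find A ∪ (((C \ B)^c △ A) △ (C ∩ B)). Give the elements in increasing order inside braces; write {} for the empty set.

{2, 6, 8, 9, 10, 13}

C \ B = {3, 4, 5, 7, 8, 12, 13, 14, 15, 16}
(C \ B)^c = {1, 2, 6, 9, 10, 11}
(C \ B)^c △ A = {1, 8, 10, 11, 13}
C ∩ B = {1, 11}
((C \ B)^c △ A) △ (C ∩ B) = {8, 10, 13}
A ∪ (((C \ B)^c △ A) △ (C ∩ B)) = {2, 6, 8, 9, 10, 13}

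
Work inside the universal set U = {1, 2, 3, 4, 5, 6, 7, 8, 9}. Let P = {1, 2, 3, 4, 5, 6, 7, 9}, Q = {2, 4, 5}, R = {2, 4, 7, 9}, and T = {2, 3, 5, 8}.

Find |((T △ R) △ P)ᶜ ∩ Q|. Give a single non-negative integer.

2

T △ R = {3, 4, 5, 7, 8, 9}
(T △ R) △ P = {1, 2, 6, 8}
((T △ R) △ P)ᶜ = {3, 4, 5, 7, 9}
((T △ R) △ P)ᶜ ∩ Q = {4, 5}
|((T △ R) △ P)ᶜ ∩ Q| = 2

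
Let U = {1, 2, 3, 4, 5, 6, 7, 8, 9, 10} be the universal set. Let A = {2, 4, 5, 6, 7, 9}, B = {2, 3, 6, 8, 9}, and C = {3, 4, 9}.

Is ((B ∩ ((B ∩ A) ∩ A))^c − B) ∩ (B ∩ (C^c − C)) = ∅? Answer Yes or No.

B ∩ A = {2, 6, 9}
(B ∩ A) ∩ A = {2, 6, 9}
B ∩ ((B ∩ A) ∩ A) = {2, 6, 9}
(B ∩ ((B ∩ A) ∩ A))^c = {1, 3, 4, 5, 7, 8, 10}
(B ∩ ((B ∩ A) ∩ A))^c − B = {1, 4, 5, 7, 10}
C^c = {1, 2, 5, 6, 7, 8, 10}
C^c − C = {1, 2, 5, 6, 7, 8, 10}
B ∩ (C^c − C) = {2, 6, 8}
{1, 4, 5, 7, 10} and {2, 6, 8} share no elements.

Yes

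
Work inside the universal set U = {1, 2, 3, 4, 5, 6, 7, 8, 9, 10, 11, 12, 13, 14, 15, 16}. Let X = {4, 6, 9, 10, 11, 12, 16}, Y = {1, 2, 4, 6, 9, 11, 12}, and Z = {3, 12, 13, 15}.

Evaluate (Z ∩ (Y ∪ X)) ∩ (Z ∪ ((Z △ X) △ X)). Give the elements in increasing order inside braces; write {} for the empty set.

{12}

Y ∪ X = {1, 2, 4, 6, 9, 10, 11, 12, 16}
Z ∩ (Y ∪ X) = {12}
Z △ X = {3, 4, 6, 9, 10, 11, 13, 15, 16}
(Z △ X) △ X = {3, 12, 13, 15}
Z ∪ ((Z △ X) △ X) = {3, 12, 13, 15}
(Z ∩ (Y ∪ X)) ∩ (Z ∪ ((Z △ X) △ X)) = {12}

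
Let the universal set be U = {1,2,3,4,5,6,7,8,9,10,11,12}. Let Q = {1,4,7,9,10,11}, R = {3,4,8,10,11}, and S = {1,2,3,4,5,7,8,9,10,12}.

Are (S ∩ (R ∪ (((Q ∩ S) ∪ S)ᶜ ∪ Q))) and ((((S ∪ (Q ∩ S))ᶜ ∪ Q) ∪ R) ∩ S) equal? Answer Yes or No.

Yes

Q ∩ S = {1,4,7,9,10}
(Q ∩ S) ∪ S = {1,2,3,4,5,7,8,9,10,12}
((Q ∩ S) ∪ S)ᶜ = {6,11}
((Q ∩ S) ∪ S)ᶜ ∪ Q = {1,4,6,7,9,10,11}
R ∪ (((Q ∩ S) ∪ S)ᶜ ∪ Q) = {1,3,4,6,7,8,9,10,11}
S ∩ (R ∪ (((Q ∩ S) ∪ S)ᶜ ∪ Q)) = {1,3,4,7,8,9,10}
S ∪ (Q ∩ S) = {1,2,3,4,5,7,8,9,10,12}
(S ∪ (Q ∩ S))ᶜ = {6,11}
(S ∪ (Q ∩ S))ᶜ ∪ Q = {1,4,6,7,9,10,11}
((S ∪ (Q ∩ S))ᶜ ∪ Q) ∪ R = {1,3,4,6,7,8,9,10,11}
(((S ∪ (Q ∩ S))ᶜ ∪ Q) ∪ R) ∩ S = {1,3,4,7,8,9,10}
Both equal {1,3,4,7,8,9,10}, so S ∩ (R ∪ (((Q ∩ S) ∪ S)ᶜ ∪ Q)) = (((S ∪ (Q ∩ S))ᶜ ∪ Q) ∪ R) ∩ S.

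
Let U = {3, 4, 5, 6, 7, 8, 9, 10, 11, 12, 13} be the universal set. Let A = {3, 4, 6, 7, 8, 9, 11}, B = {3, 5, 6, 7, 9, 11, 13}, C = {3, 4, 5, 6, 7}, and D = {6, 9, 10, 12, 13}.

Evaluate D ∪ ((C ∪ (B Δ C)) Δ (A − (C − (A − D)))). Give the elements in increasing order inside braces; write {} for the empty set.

B Δ C = {4, 9, 11, 13}
C ∪ (B Δ C) = {3, 4, 5, 6, 7, 9, 11, 13}
A − D = {3, 4, 7, 8, 11}
C − (A − D) = {5, 6}
A − (C − (A − D)) = {3, 4, 7, 8, 9, 11}
(C ∪ (B Δ C)) Δ (A − (C − (A − D))) = {5, 6, 8, 13}
D ∪ ((C ∪ (B Δ C)) Δ (A − (C − (A − D)))) = {5, 6, 8, 9, 10, 12, 13}

{5, 6, 8, 9, 10, 12, 13}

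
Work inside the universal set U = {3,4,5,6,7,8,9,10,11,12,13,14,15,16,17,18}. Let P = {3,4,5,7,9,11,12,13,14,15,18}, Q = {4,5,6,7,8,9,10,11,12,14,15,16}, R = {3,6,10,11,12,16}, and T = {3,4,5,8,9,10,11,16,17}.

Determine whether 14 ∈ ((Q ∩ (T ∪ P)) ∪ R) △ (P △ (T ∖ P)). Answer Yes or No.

14 ∉ T and 14 ∈ P, so 14 ∈ T ∪ P
14 ∈ Q and 14 ∈ (T ∪ P), so 14 ∈ Q ∩ (T ∪ P)
14 ∈ (Q ∩ (T ∪ P)) and 14 ∉ R, so 14 ∈ (Q ∩ (T ∪ P)) ∪ R
14 ∉ T and 14 ∈ P, so 14 ∉ T ∖ P
14 ∈ P and 14 ∉ (T ∖ P), so 14 ∈ P △ (T ∖ P)
14 ∈ ((Q ∩ (T ∪ P)) ∪ R) and 14 ∈ (P △ (T ∖ P)), so 14 ∉ ((Q ∩ (T ∪ P)) ∪ R) △ (P △ (T ∖ P))

No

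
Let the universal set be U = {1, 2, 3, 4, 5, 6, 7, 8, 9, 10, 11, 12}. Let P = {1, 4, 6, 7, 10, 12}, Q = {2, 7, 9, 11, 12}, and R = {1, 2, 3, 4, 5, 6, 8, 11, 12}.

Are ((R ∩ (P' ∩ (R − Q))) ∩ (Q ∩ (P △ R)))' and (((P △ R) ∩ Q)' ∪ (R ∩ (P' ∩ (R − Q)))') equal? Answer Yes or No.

Yes

P' = {2, 3, 5, 8, 9, 11}
R − Q = {1, 3, 4, 5, 6, 8}
P' ∩ (R − Q) = {3, 5, 8}
R ∩ (P' ∩ (R − Q)) = {3, 5, 8}
P △ R = {2, 3, 5, 7, 8, 10, 11}
Q ∩ (P △ R) = {2, 7, 11}
(R ∩ (P' ∩ (R − Q))) ∩ (Q ∩ (P △ R)) = {}
((R ∩ (P' ∩ (R − Q))) ∩ (Q ∩ (P △ R)))' = {1, 2, 3, 4, 5, 6, 7, 8, 9, 10, 11, 12}
(P △ R) ∩ Q = {2, 7, 11}
((P △ R) ∩ Q)' = {1, 3, 4, 5, 6, 8, 9, 10, 12}
(R ∩ (P' ∩ (R − Q)))' = {1, 2, 4, 6, 7, 9, 10, 11, 12}
((P △ R) ∩ Q)' ∪ (R ∩ (P' ∩ (R − Q)))' = {1, 2, 3, 4, 5, 6, 7, 8, 9, 10, 11, 12}
Both equal {1, 2, 3, 4, 5, 6, 7, 8, 9, 10, 11, 12}, so ((R ∩ (P' ∩ (R − Q))) ∩ (Q ∩ (P △ R)))' = ((P △ R) ∩ Q)' ∪ (R ∩ (P' ∩ (R − Q)))'.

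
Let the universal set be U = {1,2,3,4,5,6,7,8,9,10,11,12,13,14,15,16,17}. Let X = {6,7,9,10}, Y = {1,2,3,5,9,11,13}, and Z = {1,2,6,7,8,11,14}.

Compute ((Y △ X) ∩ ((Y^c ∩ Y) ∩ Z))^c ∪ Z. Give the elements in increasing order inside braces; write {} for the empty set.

Y △ X = {1,2,3,5,6,7,10,11,13}
Y^c = {4,6,7,8,10,12,14,15,16,17}
Y^c ∩ Y = {}
(Y^c ∩ Y) ∩ Z = {}
(Y △ X) ∩ ((Y^c ∩ Y) ∩ Z) = {}
((Y △ X) ∩ ((Y^c ∩ Y) ∩ Z))^c = {1,2,3,4,5,6,7,8,9,10,11,12,13,14,15,16,17}
((Y △ X) ∩ ((Y^c ∩ Y) ∩ Z))^c ∪ Z = {1,2,3,4,5,6,7,8,9,10,11,12,13,14,15,16,17}

{1,2,3,4,5,6,7,8,9,10,11,12,13,14,15,16,17}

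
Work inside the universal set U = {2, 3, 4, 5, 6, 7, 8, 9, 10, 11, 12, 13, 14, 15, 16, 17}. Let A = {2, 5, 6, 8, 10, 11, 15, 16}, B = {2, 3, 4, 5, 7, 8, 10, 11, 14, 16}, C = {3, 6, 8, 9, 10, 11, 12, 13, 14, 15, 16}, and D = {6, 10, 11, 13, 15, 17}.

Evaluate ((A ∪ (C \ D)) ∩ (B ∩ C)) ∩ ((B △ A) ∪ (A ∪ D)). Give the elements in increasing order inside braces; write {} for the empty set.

C \ D = {3, 8, 9, 12, 14, 16}
A ∪ (C \ D) = {2, 3, 5, 6, 8, 9, 10, 11, 12, 14, 15, 16}
B ∩ C = {3, 8, 10, 11, 14, 16}
(A ∪ (C \ D)) ∩ (B ∩ C) = {3, 8, 10, 11, 14, 16}
B △ A = {3, 4, 6, 7, 14, 15}
A ∪ D = {2, 5, 6, 8, 10, 11, 13, 15, 16, 17}
(B △ A) ∪ (A ∪ D) = {2, 3, 4, 5, 6, 7, 8, 10, 11, 13, 14, 15, 16, 17}
((A ∪ (C \ D)) ∩ (B ∩ C)) ∩ ((B △ A) ∪ (A ∪ D)) = {3, 8, 10, 11, 14, 16}

{3, 8, 10, 11, 14, 16}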